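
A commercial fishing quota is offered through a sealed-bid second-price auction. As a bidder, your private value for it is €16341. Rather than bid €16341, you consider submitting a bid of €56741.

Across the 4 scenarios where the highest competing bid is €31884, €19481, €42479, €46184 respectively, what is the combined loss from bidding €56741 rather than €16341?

The deviation costs you only when the competing bid falls strictly between €16341 and €56741; elsewhere both bids give the same outcome.
€31884: truthful payoff €0, deviation payoff −€15543 → loss €15543.
€19481: truthful payoff €0, deviation payoff −€3140 → loss €3140.
€42479: truthful payoff €0, deviation payoff −€26138 → loss €26138.
€46184: truthful payoff €0, deviation payoff −€29843 → loss €29843.
Total loss = €15543 + €3140 + €26138 + €29843 = €74664.
In a second-price auction your bid sets only whether you win, not what you pay, so bidding your true value is weakly dominant.

€74664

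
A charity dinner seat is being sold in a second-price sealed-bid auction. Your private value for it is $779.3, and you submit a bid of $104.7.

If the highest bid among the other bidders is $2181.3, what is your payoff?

$0

Your bid $104.7 is below the highest competing bid $2181.3, so you lose.
A losing bidder pays nothing and receives nothing: payoff = $0.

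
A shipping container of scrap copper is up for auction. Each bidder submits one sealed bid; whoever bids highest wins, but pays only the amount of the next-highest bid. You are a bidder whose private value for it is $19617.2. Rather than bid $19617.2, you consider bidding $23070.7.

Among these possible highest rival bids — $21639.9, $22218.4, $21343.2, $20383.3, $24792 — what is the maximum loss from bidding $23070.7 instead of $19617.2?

$21639.9: truthful gives $0, deviation gives −$2022.7 → loss $2022.7.
$22218.4: truthful gives $0, deviation gives −$2601.2 → loss $2601.2.
$21343.2: truthful gives $0, deviation gives −$1726 → loss $1726.
$20383.3: truthful gives $0, deviation gives −$766.1 → loss $766.1.
$24792: same outcome either way → loss $0.
Maximum loss: $2601.2.

$2601.2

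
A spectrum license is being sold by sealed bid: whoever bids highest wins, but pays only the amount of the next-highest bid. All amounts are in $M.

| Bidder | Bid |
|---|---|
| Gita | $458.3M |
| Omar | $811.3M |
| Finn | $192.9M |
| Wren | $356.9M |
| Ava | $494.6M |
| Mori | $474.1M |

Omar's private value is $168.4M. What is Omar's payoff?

Highest bid: Omar at $811.3M, so Omar wins.
Second-highest bid: Ava at $494.6M — that is the price the winner pays.
Omar's payoff = value − price = $168.4M − $494.6M = −$326.2M.

−$326.2M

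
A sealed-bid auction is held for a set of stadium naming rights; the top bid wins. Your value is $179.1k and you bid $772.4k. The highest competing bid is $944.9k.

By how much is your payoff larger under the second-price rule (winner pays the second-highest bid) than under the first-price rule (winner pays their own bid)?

$0k

Your bid $772.4k is below $944.9k, so you lose under either rule.
Payoff is $0k in both cases; difference = $0k.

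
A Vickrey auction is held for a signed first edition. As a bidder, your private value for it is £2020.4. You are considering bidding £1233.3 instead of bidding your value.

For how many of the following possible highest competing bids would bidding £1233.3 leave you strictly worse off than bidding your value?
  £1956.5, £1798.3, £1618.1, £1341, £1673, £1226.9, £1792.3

The deviation hurts exactly when the highest competing bid lies strictly between £1233.3 and £2020.4 — underbidding then forfeits a profitable win.
£1956.5: inside the interval → strictly worse (loss £63.9).
£1798.3: inside the interval → strictly worse (loss £222.1).
£1618.1: inside the interval → strictly worse (loss £402.3).
£1341: inside the interval → strictly worse (loss £679.4).
£1673: inside the interval → strictly worse (loss £347.4).
£1226.9: below both → same outcome either way.
£1792.3: inside the interval → strictly worse (loss £228.1).
Count: 6.

6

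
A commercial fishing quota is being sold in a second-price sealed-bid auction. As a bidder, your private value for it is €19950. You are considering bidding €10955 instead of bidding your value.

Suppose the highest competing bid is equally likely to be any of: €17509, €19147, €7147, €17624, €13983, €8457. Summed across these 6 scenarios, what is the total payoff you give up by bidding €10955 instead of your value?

The deviation costs you only when the competing bid falls strictly between €10955 and €19950; elsewhere both bids give the same outcome.
€17509: truthful payoff €2441, deviation payoff €0 → loss €2441.
€19147: truthful payoff €803, deviation payoff €0 → loss €803.
€7147: outcomes coincide → loss €0.
€17624: truthful payoff €2326, deviation payoff €0 → loss €2326.
€13983: truthful payoff €5967, deviation payoff €0 → loss €5967.
€8457: outcomes coincide → loss €0.
Total loss = €2441 + €803 + €2326 + €5967 = €11537.

€11537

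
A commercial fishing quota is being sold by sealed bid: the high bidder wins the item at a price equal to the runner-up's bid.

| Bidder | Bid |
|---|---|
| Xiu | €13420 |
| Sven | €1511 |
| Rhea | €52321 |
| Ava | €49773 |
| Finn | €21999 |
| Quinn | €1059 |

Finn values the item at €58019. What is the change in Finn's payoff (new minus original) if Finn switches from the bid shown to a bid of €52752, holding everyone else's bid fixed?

The highest bid among the other bidders is €52321; Finn's bid doesn't change that.
Original bid €21999: Finn is not highest (top rival bid is €52321); payoff €0.
Alternative bid €52752: Finn is highest, pays the top rival bid €52321; payoff €58019 − €52321 = €5698.
Change in payoff = €5698 − (€0) = €5698.

€5698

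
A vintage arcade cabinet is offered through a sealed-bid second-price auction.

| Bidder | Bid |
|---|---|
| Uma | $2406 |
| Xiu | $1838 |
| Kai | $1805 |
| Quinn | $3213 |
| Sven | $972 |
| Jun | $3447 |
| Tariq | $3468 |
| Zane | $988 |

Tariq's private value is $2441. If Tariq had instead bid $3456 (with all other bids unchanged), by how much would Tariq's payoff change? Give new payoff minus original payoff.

The highest bid among the other bidders is $3447; Tariq's bid doesn't change that.
Original bid $3468: Tariq is highest, pays the top rival bid $3447; payoff $2441 − $3447 = −$1006.
Alternative bid $3456: Tariq is highest, pays the top rival bid $3447; payoff $2441 − $3447 = −$1006.
Change in payoff = −$1006 − (−$1006) = $0.

$0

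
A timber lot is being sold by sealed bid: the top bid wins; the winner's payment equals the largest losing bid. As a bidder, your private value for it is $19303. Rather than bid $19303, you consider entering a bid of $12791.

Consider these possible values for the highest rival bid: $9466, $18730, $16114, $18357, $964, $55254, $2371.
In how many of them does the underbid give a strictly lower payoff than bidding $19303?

3

The deviation hurts exactly when the highest competing bid lies strictly between $12791 and $19303 — underbidding then forfeits a profitable win.
$9466: below both → same outcome either way.
$18730: inside the interval → strictly worse (loss $573).
$16114: inside the interval → strictly worse (loss $3189).
$18357: inside the interval → strictly worse (loss $946).
$964: below both → same outcome either way.
$55254: above both → same outcome either way.
$2371: below both → same outcome either way.
Count: 3.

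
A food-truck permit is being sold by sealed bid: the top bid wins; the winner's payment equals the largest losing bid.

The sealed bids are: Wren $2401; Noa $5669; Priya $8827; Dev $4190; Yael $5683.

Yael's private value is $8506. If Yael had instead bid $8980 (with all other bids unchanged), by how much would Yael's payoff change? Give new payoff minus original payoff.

−$321

The highest bid among the other bidders is $8827; Yael's bid doesn't change that.
Original bid $5683: Yael is not highest (top rival bid is $8827); payoff $0.
Alternative bid $8980: Yael is highest, pays the top rival bid $8827; payoff $8506 − $8827 = −$321.
Change in payoff = −$321 − ($0) = −$321.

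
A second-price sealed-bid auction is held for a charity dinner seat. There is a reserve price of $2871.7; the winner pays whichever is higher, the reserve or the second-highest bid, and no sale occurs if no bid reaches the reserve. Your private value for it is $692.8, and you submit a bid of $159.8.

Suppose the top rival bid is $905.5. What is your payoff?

Your bid $159.8 is below the highest competing bid $905.5, so you lose. Payoff $0.

$0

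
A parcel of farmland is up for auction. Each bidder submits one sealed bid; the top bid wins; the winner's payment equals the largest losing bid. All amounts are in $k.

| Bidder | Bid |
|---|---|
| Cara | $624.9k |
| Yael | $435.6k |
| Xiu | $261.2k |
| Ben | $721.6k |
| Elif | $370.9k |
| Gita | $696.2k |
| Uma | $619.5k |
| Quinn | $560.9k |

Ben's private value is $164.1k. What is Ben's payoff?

Highest bid: Ben at $721.6k, so Ben wins.
Second-highest bid: Gita at $696.2k — that is the price the winner pays.
Ben's payoff = value − price = $164.1k − $696.2k = −$532.1k.

−$532.1k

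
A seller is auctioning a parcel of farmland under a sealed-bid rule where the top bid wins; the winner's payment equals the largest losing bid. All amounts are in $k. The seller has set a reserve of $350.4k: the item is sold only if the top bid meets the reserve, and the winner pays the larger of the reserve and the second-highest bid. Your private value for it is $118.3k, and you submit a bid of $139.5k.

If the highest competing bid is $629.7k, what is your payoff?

Your bid $139.5k is below the highest competing bid $629.7k, so you lose. Payoff $0k.

$0k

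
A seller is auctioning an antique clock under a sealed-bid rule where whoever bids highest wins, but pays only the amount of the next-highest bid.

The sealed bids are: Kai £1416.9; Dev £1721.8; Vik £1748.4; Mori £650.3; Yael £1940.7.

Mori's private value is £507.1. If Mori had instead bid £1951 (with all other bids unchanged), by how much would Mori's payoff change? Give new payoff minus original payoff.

The highest bid among the other bidders is £1940.7; Mori's bid doesn't change that.
Original bid £650.3: Mori is not highest (top rival bid is £1940.7); payoff £0.
Alternative bid £1951: Mori is highest, pays the top rival bid £1940.7; payoff £507.1 − £1940.7 = −£1433.6.
Change in payoff = −£1433.6 − (£0) = −£1433.6.

−£1433.6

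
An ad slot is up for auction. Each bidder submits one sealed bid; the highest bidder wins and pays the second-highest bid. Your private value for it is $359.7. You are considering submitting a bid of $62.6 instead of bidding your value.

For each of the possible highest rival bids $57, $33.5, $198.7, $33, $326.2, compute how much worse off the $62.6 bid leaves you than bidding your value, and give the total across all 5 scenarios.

The deviation costs you only when the competing bid falls strictly between $62.6 and $359.7; elsewhere both bids give the same outcome.
$57: outcomes coincide → loss $0.
$33.5: outcomes coincide → loss $0.
$198.7: truthful payoff $161, deviation payoff $0 → loss $161.
$33: outcomes coincide → loss $0.
$326.2: truthful payoff $33.5, deviation payoff $0 → loss $33.5.
Total loss = $161 + $33.5 = $194.5.
Truthful bidding weakly dominates here: raising your bid can only win items priced above your value, and lowering it can only forfeit items priced below.

$194.5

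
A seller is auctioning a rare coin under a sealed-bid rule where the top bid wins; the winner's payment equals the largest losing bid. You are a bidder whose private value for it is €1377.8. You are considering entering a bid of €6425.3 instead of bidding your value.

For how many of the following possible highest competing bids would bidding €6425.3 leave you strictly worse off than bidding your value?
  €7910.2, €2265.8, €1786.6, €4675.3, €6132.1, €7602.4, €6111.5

The deviation hurts exactly when the highest competing bid lies strictly between €1377.8 and €6425.3 — overbidding then wins at a price above your value.
€7910.2: above both → same outcome either way.
€2265.8: inside the interval → strictly worse (loss €888).
€1786.6: inside the interval → strictly worse (loss €408.8).
€4675.3: inside the interval → strictly worse (loss €3297.5).
€6132.1: inside the interval → strictly worse (loss €4754.3).
€7602.4: above both → same outcome either way.
€6111.5: inside the interval → strictly worse (loss €4733.7).
Count: 5.

5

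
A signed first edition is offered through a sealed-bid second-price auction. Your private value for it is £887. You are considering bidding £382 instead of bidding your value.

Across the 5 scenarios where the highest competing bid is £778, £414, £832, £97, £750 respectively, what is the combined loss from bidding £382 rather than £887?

£774

The deviation costs you only when the competing bid falls strictly between £382 and £887; elsewhere both bids give the same outcome.
£778: truthful payoff £109, deviation payoff £0 → loss £109.
£414: truthful payoff £473, deviation payoff £0 → loss £473.
£832: truthful payoff £55, deviation payoff £0 → loss £55.
£97: outcomes coincide → loss £0.
£750: truthful payoff £137, deviation payoff £0 → loss £137.
Total loss = £109 + £473 + £55 + £137 = £774.
Because the price is fixed by the runner-up's bid, deviating from your value can only change a good outcome into a bad one — never the reverse.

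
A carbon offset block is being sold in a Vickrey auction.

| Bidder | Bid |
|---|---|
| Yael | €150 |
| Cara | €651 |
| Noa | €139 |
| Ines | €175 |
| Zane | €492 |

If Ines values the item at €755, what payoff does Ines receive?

Highest bid: Cara at €651, so Cara wins.
Second-highest bid: Zane at €492 — that is the price the winner pays.
Ines did not win, so Ines pays nothing and receives nothing: payoff €0.

€0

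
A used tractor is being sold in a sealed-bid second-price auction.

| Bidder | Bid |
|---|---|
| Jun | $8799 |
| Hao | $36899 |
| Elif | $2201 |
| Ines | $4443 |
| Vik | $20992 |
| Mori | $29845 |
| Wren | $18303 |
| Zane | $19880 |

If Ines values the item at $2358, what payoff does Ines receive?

$0

Highest bid: Hao at $36899, so Hao wins.
Second-highest bid: Mori at $29845 — that is the price the winner pays.
Ines did not win, so Ines pays nothing and receives nothing: payoff $0.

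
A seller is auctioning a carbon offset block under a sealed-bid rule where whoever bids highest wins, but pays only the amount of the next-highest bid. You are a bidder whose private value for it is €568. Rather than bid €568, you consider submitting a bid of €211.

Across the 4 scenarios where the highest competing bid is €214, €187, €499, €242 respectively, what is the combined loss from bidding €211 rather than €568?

The deviation costs you only when the competing bid falls strictly between €211 and €568; elsewhere both bids give the same outcome.
€214: truthful payoff €354, deviation payoff €0 → loss €354.
€187: outcomes coincide → loss €0.
€499: truthful payoff €69, deviation payoff €0 → loss €69.
€242: truthful payoff €326, deviation payoff €0 → loss €326.
Total loss = €354 + €69 + €326 = €749.

€749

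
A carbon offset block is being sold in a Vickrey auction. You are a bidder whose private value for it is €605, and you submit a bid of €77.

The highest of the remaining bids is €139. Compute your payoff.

€0

Your bid €77 is below the highest competing bid €139, so you lose.
A losing bidder pays nothing and receives nothing: payoff = €0.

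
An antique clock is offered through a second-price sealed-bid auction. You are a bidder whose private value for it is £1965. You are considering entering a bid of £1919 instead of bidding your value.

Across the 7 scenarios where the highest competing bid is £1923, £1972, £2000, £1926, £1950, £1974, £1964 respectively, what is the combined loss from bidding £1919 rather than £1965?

£97

The deviation costs you only when the competing bid falls strictly between £1919 and £1965; elsewhere both bids give the same outcome.
£1923: truthful payoff £42, deviation payoff £0 → loss £42.
£1972: outcomes coincide → loss £0.
£2000: outcomes coincide → loss £0.
£1926: truthful payoff £39, deviation payoff £0 → loss £39.
£1950: truthful payoff £15, deviation payoff £0 → loss £15.
£1974: outcomes coincide → loss £0.
£1964: truthful payoff £1, deviation payoff £0 → loss £1.
Total loss = £42 + £39 + £15 + £1 = £97.
Truthful bidding weakly dominates here: raising your bid can only win items priced above your value, and lowering it can only forfeit items priced below.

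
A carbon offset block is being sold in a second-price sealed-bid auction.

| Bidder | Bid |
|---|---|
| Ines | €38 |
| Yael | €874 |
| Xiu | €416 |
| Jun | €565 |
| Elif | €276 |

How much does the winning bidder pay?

€565

Highest bid: Yael at €874, so Yael wins.
Second-highest bid: Jun at €565 — that is the price the winner pays.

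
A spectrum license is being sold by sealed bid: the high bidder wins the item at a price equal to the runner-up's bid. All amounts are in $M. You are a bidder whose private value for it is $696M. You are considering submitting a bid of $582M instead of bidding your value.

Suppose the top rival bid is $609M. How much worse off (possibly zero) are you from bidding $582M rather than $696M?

Bidding your value $696M: you win (since $696M > $609M) and pay $609M. Payoff $87M.
Bidding $582M: you lose. Payoff $0M.
The competing bid $609M lies between your shaded bid and your value, so underbidding forfeits an item you could have won at a profitable price.
Loss from deviating = $87M − ($0M) = $87M.

$87M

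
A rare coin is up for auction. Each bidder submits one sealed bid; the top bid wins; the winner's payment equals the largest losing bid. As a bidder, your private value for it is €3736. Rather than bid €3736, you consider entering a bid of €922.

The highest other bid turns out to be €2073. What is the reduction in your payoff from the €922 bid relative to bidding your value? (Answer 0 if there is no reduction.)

€1663

Bidding your value €3736: you win (since €3736 > €2073) and pay €2073. Payoff €1663.
Bidding €922: you lose. Payoff €0.
The competing bid €2073 lies between your shaded bid and your value, so underbidding forfeits an item you could have won at a profitable price.
Loss from deviating = €1663 − (€0) = €1663.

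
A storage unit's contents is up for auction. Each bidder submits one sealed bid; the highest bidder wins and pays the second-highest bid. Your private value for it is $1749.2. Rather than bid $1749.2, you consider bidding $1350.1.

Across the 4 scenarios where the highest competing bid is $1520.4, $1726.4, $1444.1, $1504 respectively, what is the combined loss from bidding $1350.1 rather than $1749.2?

The deviation costs you only when the competing bid falls strictly between $1350.1 and $1749.2; elsewhere both bids give the same outcome.
$1520.4: truthful payoff $228.8, deviation payoff $0 → loss $228.8.
$1726.4: truthful payoff $22.8, deviation payoff $0 → loss $22.8.
$1444.1: truthful payoff $305.1, deviation payoff $0 → loss $305.1.
$1504: truthful payoff $245.2, deviation payoff $0 → loss $245.2.
Total loss = $228.8 + $22.8 + $305.1 + $245.2 = $801.9.
Truthful bidding weakly dominates here: raising your bid can only win items priced above your value, and lowering it can only forfeit items priced below.

$801.9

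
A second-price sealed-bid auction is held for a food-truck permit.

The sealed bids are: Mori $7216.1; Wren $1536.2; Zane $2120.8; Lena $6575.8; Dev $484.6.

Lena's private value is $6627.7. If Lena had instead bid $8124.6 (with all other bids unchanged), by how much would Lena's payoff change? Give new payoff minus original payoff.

−$588.4

The highest bid among the other bidders is $7216.1; Lena's bid doesn't change that.
Original bid $6575.8: Lena is not highest (top rival bid is $7216.1); payoff $0.
Alternative bid $8124.6: Lena is highest, pays the top rival bid $7216.1; payoff $6627.7 − $7216.1 = −$588.4.
Change in payoff = −$588.4 − ($0) = −$588.4.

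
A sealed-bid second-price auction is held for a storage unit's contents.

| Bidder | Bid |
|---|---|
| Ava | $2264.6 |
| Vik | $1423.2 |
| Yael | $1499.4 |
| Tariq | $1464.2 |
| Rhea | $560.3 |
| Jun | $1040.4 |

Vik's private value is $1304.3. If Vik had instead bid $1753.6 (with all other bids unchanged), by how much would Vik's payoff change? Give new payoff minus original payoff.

The highest bid among the other bidders is $2264.6; Vik's bid doesn't change that.
Original bid $1423.2: Vik is not highest (top rival bid is $2264.6); payoff $0.
Alternative bid $1753.6: Vik is not highest (top rival bid is $2264.6); payoff $0.
Change in payoff = $0 − ($0) = $0.

$0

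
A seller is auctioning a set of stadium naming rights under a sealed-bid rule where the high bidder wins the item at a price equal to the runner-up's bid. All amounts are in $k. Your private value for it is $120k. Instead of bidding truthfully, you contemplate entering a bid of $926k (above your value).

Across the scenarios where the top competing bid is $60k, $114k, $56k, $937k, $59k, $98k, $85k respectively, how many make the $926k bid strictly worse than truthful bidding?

0

The deviation hurts exactly when the highest competing bid lies strictly between $120k and $926k — overbidding then wins at a price above your value.
$60k: below both → same outcome either way.
$114k: below both → same outcome either way.
$56k: below both → same outcome either way.
$937k: above both → same outcome either way.
$59k: below both → same outcome either way.
$98k: below both → same outcome either way.
$85k: below both → same outcome either way.
Count: 0.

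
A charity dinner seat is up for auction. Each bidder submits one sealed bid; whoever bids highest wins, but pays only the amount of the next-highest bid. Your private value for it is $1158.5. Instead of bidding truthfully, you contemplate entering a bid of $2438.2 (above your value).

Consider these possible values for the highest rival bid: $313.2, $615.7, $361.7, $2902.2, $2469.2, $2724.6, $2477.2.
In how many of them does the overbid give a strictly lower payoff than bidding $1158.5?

The deviation hurts exactly when the highest competing bid lies strictly between $1158.5 and $2438.2 — overbidding then wins at a price above your value.
$313.2: below both → same outcome either way.
$615.7: below both → same outcome either way.
$361.7: below both → same outcome either way.
$2902.2: above both → same outcome either way.
$2469.2: above both → same outcome either way.
$2724.6: above both → same outcome either way.
$2477.2: above both → same outcome either way.
Count: 0.

0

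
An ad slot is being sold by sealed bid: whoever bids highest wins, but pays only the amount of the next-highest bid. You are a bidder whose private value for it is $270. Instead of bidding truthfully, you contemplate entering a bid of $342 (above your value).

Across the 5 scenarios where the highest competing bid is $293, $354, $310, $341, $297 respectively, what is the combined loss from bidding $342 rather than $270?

$161

The deviation costs you only when the competing bid falls strictly between $270 and $342; elsewhere both bids give the same outcome.
$293: truthful payoff $0, deviation payoff −$23 → loss $23.
$354: outcomes coincide → loss $0.
$310: truthful payoff $0, deviation payoff −$40 → loss $40.
$341: truthful payoff $0, deviation payoff −$71 → loss $71.
$297: truthful payoff $0, deviation payoff −$27 → loss $27.
Total loss = $23 + $40 + $71 + $27 = $161.
In a second-price auction your bid sets only whether you win, not what you pay, so bidding your true value is weakly dominant.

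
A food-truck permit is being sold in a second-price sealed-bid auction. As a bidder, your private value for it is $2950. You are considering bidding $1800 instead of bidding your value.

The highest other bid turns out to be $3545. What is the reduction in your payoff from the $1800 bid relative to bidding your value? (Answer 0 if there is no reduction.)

Bidding your value $2950: you lose (since $2950 < $3545). Payoff $0.
Bidding $1800: you lose. Payoff $0.
Difference = $0 − $0 = $0; both bids lead to the same outcome because the competing bid is above both your value and your alternative bid.

$0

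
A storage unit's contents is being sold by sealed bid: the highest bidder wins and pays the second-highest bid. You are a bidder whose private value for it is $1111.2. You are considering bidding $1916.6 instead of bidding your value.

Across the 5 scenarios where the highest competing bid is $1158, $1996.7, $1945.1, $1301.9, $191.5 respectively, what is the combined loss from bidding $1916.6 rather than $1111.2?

$237.5

The deviation costs you only when the competing bid falls strictly between $1111.2 and $1916.6; elsewhere both bids give the same outcome.
$1158: truthful payoff $0, deviation payoff −$46.8 → loss $46.8.
$1996.7: outcomes coincide → loss $0.
$1945.1: outcomes coincide → loss $0.
$1301.9: truthful payoff $0, deviation payoff −$190.7 → loss $190.7.
$191.5: outcomes coincide → loss $0.
Total loss = $46.8 + $190.7 = $237.5.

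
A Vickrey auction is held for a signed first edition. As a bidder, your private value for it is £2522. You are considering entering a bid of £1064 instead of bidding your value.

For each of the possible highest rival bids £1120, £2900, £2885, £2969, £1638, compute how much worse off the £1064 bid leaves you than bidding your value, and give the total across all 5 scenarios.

The deviation costs you only when the competing bid falls strictly between £1064 and £2522; elsewhere both bids give the same outcome.
£1120: truthful payoff £1402, deviation payoff £0 → loss £1402.
£2900: outcomes coincide → loss £0.
£2885: outcomes coincide → loss £0.
£2969: outcomes coincide → loss £0.
£1638: truthful payoff £884, deviation payoff £0 → loss £884.
Total loss = £1402 + £884 = £2286.
In a second-price auction your bid sets only whether you win, not what you pay, so bidding your true value is weakly dominant.

£2286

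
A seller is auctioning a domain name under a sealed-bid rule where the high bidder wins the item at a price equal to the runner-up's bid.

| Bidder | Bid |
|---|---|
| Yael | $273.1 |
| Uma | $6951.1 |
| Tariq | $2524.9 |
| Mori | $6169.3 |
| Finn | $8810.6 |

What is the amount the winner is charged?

Highest bid: Finn at $8810.6, so Finn wins.
Second-highest bid: Uma at $6951.1 — that is the price the winner pays.

$6951.1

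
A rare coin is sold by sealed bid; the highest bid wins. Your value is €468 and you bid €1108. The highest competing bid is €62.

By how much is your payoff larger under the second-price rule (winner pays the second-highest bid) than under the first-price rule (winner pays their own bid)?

You have the highest bid, so you win under either rule.
Second-price: pay €62 → payoff €406.
First-price: pay your own bid €1108 → payoff −€640.
Difference = €406 − (−€640) = €1046.

€1046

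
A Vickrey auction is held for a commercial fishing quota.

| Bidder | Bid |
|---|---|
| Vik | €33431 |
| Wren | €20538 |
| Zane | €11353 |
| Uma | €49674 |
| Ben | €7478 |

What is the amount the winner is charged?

€33431

Highest bid: Uma at €49674, so Uma wins.
Second-highest bid: Vik at €33431 — that is the price the winner pays.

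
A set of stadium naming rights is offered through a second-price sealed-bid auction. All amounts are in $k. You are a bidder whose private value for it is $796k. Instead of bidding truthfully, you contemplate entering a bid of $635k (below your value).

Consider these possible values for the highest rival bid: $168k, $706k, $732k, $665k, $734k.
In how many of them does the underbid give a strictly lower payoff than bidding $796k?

The deviation hurts exactly when the highest competing bid lies strictly between $635k and $796k — underbidding then forfeits a profitable win.
$168k: below both → same outcome either way.
$706k: inside the interval → strictly worse (loss $90k).
$732k: inside the interval → strictly worse (loss $64k).
$665k: inside the interval → strictly worse (loss $131k).
$734k: inside the interval → strictly worse (loss $62k).
Count: 4.

4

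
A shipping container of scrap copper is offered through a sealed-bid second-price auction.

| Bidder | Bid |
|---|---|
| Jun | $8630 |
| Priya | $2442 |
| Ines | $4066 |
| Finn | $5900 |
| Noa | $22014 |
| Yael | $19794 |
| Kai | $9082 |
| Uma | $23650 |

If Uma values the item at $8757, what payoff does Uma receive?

Highest bid: Uma at $23650, so Uma wins.
Second-highest bid: Noa at $22014 — that is the price the winner pays.
Uma's payoff = value − price = $8757 − $22014 = −$13257.

−$13257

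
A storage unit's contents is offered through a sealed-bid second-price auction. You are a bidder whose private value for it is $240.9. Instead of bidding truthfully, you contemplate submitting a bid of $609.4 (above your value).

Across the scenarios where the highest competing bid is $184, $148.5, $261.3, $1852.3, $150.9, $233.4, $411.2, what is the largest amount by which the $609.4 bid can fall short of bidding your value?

$170.3

$184: same outcome either way → loss $0.
$148.5: same outcome either way → loss $0.
$261.3: truthful gives $0, deviation gives −$20.4 → loss $20.4.
$1852.3: same outcome either way → loss $0.
$150.9: same outcome either way → loss $0.
$233.4: same outcome either way → loss $0.
$411.2: truthful gives $0, deviation gives −$170.3 → loss $170.3.
Maximum loss: $170.3.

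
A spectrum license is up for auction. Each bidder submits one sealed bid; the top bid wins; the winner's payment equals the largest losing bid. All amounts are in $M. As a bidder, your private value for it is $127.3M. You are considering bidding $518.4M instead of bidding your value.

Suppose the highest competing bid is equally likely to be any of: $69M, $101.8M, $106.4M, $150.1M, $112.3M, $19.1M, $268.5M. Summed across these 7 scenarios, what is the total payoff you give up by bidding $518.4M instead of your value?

The deviation costs you only when the competing bid falls strictly between $127.3M and $518.4M; elsewhere both bids give the same outcome.
$69M: outcomes coincide → loss $0M.
$101.8M: outcomes coincide → loss $0M.
$106.4M: outcomes coincide → loss $0M.
$150.1M: truthful payoff $0M, deviation payoff −$22.8M → loss $22.8M.
$112.3M: outcomes coincide → loss $0M.
$19.1M: outcomes coincide → loss $0M.
$268.5M: truthful payoff $0M, deviation payoff −$141.2M → loss $141.2M.
Total loss = $22.8M + $141.2M = $164M.

$164M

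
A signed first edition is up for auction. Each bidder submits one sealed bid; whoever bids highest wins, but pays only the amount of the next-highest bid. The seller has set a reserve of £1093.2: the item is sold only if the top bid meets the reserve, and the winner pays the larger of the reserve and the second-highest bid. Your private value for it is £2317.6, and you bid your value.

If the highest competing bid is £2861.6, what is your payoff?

Your bid £2317.6 is below the highest competing bid £2861.6, so you lose. Payoff £0.

£0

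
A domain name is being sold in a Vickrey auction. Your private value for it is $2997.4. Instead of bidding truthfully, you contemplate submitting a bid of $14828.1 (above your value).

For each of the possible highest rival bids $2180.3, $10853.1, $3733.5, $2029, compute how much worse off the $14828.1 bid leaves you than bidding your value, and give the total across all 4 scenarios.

$8591.8

The deviation costs you only when the competing bid falls strictly between $2997.4 and $14828.1; elsewhere both bids give the same outcome.
$2180.3: outcomes coincide → loss $0.
$10853.1: truthful payoff $0, deviation payoff −$7855.7 → loss $7855.7.
$3733.5: truthful payoff $0, deviation payoff −$736.1 → loss $736.1.
$2029: outcomes coincide → loss $0.
Total loss = $7855.7 + $736.1 = $8591.8.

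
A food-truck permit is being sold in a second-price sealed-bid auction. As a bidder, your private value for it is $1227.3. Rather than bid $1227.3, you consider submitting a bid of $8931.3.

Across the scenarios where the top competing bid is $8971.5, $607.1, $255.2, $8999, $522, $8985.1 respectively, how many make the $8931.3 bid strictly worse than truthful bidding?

The deviation hurts exactly when the highest competing bid lies strictly between $1227.3 and $8931.3 — overbidding then wins at a price above your value.
$8971.5: above both → same outcome either way.
$607.1: below both → same outcome either way.
$255.2: below both → same outcome either way.
$8999: above both → same outcome either way.
$522: below both → same outcome either way.
$8985.1: above both → same outcome either way.
Count: 0.

0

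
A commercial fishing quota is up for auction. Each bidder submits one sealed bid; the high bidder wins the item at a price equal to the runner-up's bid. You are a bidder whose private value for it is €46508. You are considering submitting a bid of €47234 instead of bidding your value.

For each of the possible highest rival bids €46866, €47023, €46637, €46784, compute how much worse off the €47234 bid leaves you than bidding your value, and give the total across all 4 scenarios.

The deviation costs you only when the competing bid falls strictly between €46508 and €47234; elsewhere both bids give the same outcome.
€46866: truthful payoff €0, deviation payoff −€358 → loss €358.
€47023: truthful payoff €0, deviation payoff −€515 → loss €515.
€46637: truthful payoff €0, deviation payoff −€129 → loss €129.
€46784: truthful payoff €0, deviation payoff −€276 → loss €276.
Total loss = €358 + €515 + €129 + €276 = €1278.

€1278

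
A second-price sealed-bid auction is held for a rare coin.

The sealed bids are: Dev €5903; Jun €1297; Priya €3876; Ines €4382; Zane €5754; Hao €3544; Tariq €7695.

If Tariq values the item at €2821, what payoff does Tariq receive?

−€3082

Highest bid: Tariq at €7695, so Tariq wins.
Second-highest bid: Dev at €5903 — that is the price the winner pays.
Tariq's payoff = value − price = €2821 − €5903 = −€3082.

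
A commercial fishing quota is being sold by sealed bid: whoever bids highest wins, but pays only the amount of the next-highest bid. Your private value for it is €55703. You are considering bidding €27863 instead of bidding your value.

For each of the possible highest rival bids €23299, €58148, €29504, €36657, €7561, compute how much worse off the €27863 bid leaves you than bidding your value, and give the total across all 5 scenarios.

The deviation costs you only when the competing bid falls strictly between €27863 and €55703; elsewhere both bids give the same outcome.
€23299: outcomes coincide → loss €0.
€58148: outcomes coincide → loss €0.
€29504: truthful payoff €26199, deviation payoff €0 → loss €26199.
€36657: truthful payoff €19046, deviation payoff €0 → loss €19046.
€7561: outcomes coincide → loss €0.
Total loss = €26199 + €19046 = €45245.

€45245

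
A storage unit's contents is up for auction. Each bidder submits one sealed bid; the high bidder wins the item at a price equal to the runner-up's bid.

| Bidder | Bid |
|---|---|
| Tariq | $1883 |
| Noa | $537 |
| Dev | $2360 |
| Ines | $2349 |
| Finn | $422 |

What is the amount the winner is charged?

$2349

Highest bid: Dev at $2360, so Dev wins.
Second-highest bid: Ines at $2349 — that is the price the winner pays.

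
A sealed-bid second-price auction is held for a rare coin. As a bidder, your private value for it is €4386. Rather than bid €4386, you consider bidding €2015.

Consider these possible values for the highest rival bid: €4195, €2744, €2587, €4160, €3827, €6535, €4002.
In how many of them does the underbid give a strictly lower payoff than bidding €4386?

6

The deviation hurts exactly when the highest competing bid lies strictly between €2015 and €4386 — underbidding then forfeits a profitable win.
€4195: inside the interval → strictly worse (loss €191).
€2744: inside the interval → strictly worse (loss €1642).
€2587: inside the interval → strictly worse (loss €1799).
€4160: inside the interval → strictly worse (loss €226).
€3827: inside the interval → strictly worse (loss €559).
€6535: above both → same outcome either way.
€4002: inside the interval → strictly worse (loss €384).
Count: 6.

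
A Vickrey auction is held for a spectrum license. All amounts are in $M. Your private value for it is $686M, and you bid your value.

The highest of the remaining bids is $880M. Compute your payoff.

$0M

Your bid $686M is below the highest competing bid $880M, so you lose.
A losing bidder pays nothing and receives nothing: payoff = $0M.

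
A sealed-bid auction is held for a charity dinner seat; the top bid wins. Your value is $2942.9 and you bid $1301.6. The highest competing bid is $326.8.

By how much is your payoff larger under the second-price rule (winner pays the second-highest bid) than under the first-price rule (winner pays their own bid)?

$974.8

You have the highest bid, so you win under either rule.
Second-price: pay $326.8 → payoff $2616.1.
First-price: pay your own bid $1301.6 → payoff $1641.3.
Difference = $2616.1 − ($1641.3) = $974.8.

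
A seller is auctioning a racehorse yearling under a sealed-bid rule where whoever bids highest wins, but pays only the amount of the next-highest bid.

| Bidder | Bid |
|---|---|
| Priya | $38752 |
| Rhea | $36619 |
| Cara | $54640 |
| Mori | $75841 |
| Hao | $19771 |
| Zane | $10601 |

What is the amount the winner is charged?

Highest bid: Mori at $75841, so Mori wins.
Second-highest bid: Cara at $54640 — that is the price the winner pays.

$54640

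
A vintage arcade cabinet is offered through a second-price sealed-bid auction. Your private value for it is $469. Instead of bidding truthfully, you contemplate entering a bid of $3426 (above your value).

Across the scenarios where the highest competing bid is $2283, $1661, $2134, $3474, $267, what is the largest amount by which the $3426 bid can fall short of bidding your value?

$2283: truthful gives $0, deviation gives −$1814 → loss $1814.
$1661: truthful gives $0, deviation gives −$1192 → loss $1192.
$2134: truthful gives $0, deviation gives −$1665 → loss $1665.
$3474: same outcome either way → loss $0.
$267: same outcome either way → loss $0.
Maximum loss: $1814.

$1814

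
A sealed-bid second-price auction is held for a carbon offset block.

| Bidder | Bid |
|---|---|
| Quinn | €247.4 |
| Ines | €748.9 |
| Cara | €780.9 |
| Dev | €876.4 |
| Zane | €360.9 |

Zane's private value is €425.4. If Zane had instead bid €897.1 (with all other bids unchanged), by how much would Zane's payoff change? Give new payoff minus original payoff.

−€451

The highest bid among the other bidders is €876.4; Zane's bid doesn't change that.
Original bid €360.9: Zane is not highest (top rival bid is €876.4); payoff €0.
Alternative bid €897.1: Zane is highest, pays the top rival bid €876.4; payoff €425.4 − €876.4 = −€451.
Change in payoff = −€451 − (€0) = −€451.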